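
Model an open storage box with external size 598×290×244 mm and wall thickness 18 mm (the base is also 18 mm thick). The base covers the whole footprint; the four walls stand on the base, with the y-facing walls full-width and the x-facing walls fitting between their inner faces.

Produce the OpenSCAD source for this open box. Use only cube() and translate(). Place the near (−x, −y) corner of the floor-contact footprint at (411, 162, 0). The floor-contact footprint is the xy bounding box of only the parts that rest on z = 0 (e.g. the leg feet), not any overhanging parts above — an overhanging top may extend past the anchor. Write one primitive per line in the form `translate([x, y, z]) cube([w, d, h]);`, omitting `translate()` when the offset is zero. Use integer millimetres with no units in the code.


translate([411, 162, 0]) cube([598, 290, 18]);
translate([411, 162, 18]) cube([598, 18, 226]);
translate([411, 434, 18]) cube([598, 18, 226]);
translate([411, 180, 18]) cube([18, 254, 226]);
translate([991, 180, 18]) cube([18, 254, 226]);


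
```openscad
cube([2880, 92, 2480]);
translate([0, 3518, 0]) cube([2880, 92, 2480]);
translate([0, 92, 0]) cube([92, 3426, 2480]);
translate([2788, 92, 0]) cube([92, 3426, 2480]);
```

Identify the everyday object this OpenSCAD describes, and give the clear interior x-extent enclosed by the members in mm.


A house (or room) frame. The interior width is 2696 mm.

Four 2480 mm walls enclosing a rectangle with no floor or roof — a room or house frame. Outside width is 2880 mm and wall thickness is 92 mm, so the interior width is 2880 − 2 × 92 = 2696 mm.


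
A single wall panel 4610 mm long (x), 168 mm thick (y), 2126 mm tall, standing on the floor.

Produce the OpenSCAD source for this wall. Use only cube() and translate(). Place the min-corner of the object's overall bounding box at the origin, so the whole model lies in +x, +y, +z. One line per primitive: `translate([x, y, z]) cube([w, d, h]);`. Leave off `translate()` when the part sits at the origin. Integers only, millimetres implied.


cube([4610, 168, 2126]);


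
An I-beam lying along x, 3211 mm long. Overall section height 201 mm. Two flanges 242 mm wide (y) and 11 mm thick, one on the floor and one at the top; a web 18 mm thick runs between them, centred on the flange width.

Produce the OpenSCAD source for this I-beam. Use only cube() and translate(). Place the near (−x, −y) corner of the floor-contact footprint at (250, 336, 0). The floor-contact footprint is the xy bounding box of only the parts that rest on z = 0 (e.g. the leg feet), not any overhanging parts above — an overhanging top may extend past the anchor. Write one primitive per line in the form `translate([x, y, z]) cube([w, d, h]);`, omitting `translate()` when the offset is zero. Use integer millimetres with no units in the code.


translate([250, 336, 0]) cube([3211, 242, 11]);
translate([250, 448, 11]) cube([3211, 18, 179]);
translate([250, 336, 190]) cube([3211, 242, 11]);


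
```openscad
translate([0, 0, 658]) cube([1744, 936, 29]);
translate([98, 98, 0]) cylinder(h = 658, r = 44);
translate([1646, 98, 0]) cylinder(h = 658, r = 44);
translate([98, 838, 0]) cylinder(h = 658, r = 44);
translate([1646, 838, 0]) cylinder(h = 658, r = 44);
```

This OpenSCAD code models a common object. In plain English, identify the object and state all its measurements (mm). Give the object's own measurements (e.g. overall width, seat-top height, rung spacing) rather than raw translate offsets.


A table: top 1744 mm (x) × 936 mm (y), 29 mm thick, upper face at z = 687 mm, on four round legs of 88 mm diameter, each leg's bounding box inset 54 mm from the nearest pair of top edges from z = 0 to the bottom of the top.


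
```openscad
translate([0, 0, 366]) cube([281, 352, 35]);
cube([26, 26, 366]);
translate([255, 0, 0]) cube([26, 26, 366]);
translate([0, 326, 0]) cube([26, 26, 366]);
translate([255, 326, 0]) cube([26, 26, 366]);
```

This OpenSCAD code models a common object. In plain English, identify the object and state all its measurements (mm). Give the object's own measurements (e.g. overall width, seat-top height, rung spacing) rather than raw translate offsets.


A four-legged stool. The seat is a 281×352×35 mm slab whose top surface is at z = 401 mm; four square legs, each 26×26 mm in cross-section, run from the floor (z = 0) to the underside of the seat, each flush with a corner of the seat.


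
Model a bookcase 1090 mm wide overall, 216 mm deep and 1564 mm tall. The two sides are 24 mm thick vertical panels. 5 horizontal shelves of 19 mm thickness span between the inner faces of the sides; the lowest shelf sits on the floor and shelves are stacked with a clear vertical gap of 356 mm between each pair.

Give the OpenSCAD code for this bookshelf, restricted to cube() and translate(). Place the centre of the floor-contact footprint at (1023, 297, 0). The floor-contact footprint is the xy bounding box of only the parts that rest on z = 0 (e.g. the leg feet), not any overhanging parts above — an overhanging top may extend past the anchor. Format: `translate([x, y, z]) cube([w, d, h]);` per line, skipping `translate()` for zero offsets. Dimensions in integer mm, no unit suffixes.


translate([478, 189, 0]) cube([24, 216, 1564]);
translate([1544, 189, 0]) cube([24, 216, 1564]);
translate([502, 189, 0]) cube([1042, 216, 19]);
translate([502, 189, 375]) cube([1042, 216, 19]);
translate([502, 189, 750]) cube([1042, 216, 19]);
translate([502, 189, 1125]) cube([1042, 216, 19]);
translate([502, 189, 1500]) cube([1042, 216, 19]);


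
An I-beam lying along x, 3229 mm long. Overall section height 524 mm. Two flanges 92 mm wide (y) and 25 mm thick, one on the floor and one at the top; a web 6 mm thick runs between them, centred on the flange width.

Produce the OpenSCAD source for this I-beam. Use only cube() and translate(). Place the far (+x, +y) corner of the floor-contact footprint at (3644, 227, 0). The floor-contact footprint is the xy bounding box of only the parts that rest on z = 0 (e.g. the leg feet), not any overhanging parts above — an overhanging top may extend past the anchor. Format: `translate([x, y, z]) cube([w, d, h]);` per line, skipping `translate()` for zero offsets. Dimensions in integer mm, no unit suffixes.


translate([415, 135, 0]) cube([3229, 92, 25]);
translate([415, 178, 25]) cube([3229, 6, 474]);
translate([415, 135, 499]) cube([3229, 92, 25]);


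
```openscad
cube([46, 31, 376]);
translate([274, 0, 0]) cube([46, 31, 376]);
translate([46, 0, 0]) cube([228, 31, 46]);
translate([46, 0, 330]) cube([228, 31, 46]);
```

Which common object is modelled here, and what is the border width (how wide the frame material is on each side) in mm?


A picture frame. The border width is 46 mm.

Four thin pieces enclosing a rectangular opening — a picture frame. The two full-height stiles are 376 mm tall; the top rail sits at z = 330 and is 46 mm tall, so the border above the opening is 376 − 330 = 46 mm, matching the stile x-width.


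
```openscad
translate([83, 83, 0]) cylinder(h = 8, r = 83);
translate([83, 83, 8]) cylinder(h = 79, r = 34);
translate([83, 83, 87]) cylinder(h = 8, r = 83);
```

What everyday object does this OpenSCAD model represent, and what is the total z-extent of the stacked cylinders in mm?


A spool. The overall height is 95 mm.

Three coaxial cylinders, large–small–large — a spool. Two 8 mm flanges and a 79 mm core give 8 + 79 + 8 = 95 mm.


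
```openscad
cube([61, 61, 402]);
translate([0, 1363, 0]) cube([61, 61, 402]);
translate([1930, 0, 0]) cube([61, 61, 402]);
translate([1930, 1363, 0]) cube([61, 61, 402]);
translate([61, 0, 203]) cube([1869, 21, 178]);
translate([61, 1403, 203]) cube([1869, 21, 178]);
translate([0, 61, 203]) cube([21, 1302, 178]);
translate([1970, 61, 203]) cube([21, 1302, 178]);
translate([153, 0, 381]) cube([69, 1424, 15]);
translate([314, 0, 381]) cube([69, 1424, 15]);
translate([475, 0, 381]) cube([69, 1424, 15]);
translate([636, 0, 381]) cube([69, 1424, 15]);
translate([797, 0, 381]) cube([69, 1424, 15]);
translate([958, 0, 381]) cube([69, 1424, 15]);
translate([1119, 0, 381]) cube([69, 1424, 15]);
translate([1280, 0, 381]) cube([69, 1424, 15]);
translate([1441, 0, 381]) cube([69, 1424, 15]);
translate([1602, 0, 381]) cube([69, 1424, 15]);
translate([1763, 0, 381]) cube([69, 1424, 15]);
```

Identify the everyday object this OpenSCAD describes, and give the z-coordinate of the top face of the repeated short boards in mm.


A bed frame. The slat-top height is 396 mm.

Four posts, four rails, and a row of slats — a bed frame. Slats sit on the rails at z = 203 + 178 = 381; with slat thickness 15, the top is 396 mm.


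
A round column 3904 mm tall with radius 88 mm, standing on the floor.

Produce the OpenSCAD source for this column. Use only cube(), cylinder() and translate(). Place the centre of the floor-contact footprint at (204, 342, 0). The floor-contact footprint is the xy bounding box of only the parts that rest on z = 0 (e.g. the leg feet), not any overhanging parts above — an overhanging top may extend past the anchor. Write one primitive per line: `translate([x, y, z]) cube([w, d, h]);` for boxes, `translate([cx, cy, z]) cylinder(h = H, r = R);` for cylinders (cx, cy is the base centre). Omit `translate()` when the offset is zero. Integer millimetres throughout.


translate([204, 342, 0]) cylinder(h = 3904, r = 88);


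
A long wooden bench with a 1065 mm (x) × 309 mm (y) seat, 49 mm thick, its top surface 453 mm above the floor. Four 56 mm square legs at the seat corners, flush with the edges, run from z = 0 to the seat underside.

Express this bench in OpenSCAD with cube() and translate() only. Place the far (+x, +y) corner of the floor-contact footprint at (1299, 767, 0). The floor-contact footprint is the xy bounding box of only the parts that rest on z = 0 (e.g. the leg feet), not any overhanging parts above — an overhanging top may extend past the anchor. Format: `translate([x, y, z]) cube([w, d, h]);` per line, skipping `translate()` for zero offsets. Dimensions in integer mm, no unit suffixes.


translate([234, 458, 404]) cube([1065, 309, 49]);
translate([234, 458, 0]) cube([56, 56, 404]);
translate([234, 711, 0]) cube([56, 56, 404]);
translate([1243, 458, 0]) cube([56, 56, 404]);
translate([1243, 711, 0]) cube([56, 56, 404]);


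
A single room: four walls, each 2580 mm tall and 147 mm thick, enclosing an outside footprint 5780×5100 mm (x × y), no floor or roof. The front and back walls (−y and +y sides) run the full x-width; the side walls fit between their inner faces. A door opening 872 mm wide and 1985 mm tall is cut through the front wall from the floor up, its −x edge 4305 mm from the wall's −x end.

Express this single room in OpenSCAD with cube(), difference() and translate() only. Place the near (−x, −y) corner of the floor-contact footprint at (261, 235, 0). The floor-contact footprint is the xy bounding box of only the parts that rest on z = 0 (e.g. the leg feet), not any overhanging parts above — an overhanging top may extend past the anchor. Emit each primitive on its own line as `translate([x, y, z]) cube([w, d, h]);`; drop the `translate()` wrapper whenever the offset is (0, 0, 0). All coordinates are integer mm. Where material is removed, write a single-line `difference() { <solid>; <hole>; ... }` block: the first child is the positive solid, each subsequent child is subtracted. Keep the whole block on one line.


difference() { translate([261, 235, 0]) cube([5780, 147, 2580]); translate([4566, 235, 0]) cube([872, 147, 1985]); }
translate([261, 5188, 0]) cube([5780, 147, 2580]);
translate([261, 382, 0]) cube([147, 4806, 2580]);
translate([5894, 382, 0]) cube([147, 4806, 2580]);


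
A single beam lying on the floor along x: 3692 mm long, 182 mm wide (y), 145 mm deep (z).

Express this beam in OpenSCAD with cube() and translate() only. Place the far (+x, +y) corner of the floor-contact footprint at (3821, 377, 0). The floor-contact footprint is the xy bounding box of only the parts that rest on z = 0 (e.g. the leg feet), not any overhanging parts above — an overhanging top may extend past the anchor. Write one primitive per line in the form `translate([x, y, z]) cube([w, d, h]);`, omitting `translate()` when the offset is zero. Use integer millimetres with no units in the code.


translate([129, 195, 0]) cube([3692, 182, 145]);


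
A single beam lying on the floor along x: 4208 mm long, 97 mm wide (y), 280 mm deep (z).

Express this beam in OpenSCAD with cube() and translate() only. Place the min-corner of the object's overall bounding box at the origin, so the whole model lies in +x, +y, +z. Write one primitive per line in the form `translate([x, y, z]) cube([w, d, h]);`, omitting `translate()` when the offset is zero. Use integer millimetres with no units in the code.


cube([4208, 97, 280]);


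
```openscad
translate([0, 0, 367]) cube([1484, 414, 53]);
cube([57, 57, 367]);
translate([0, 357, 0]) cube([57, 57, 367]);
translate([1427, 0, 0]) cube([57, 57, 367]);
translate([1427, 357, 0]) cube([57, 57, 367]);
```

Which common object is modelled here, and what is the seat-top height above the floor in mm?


A bench. The seat-top height is 420 mm.

A long slab on four corner posts — a bench. The slab sits at z = 367 with thickness 53, so the top is 367 + 53 = 420 mm.


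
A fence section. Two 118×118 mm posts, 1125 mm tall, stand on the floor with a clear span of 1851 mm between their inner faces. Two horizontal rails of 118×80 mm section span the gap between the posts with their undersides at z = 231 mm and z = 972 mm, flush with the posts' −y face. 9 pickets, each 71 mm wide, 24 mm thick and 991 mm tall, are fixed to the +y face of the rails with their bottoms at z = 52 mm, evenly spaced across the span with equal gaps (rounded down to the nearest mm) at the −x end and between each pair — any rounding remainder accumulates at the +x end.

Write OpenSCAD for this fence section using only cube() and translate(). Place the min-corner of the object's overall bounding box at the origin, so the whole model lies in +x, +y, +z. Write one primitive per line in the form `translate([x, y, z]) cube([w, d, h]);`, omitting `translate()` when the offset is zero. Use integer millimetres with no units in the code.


cube([118, 118, 1125]);
translate([1969, 0, 0]) cube([118, 118, 1125]);
translate([118, 0, 231]) cube([1851, 118, 80]);
translate([118, 0, 972]) cube([1851, 118, 80]);
translate([239, 118, 52]) cube([71, 24, 991]);
translate([431, 118, 52]) cube([71, 24, 991]);
translate([623, 118, 52]) cube([71, 24, 991]);
translate([815, 118, 52]) cube([71, 24, 991]);
translate([1007, 118, 52]) cube([71, 24, 991]);
translate([1199, 118, 52]) cube([71, 24, 991]);
translate([1391, 118, 52]) cube([71, 24, 991]);
translate([1583, 118, 52]) cube([71, 24, 991]);
translate([1775, 118, 52]) cube([71, 24, 991]);


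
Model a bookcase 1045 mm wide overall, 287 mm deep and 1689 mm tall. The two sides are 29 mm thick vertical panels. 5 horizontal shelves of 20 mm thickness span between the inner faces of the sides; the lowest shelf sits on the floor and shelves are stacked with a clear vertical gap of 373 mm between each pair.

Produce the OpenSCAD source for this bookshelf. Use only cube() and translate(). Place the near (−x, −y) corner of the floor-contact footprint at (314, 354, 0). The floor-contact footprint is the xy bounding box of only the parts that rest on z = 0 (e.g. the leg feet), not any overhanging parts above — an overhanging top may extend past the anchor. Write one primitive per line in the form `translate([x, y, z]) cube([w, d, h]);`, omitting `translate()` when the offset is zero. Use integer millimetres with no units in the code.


translate([314, 354, 0]) cube([29, 287, 1689]);
translate([1330, 354, 0]) cube([29, 287, 1689]);
translate([343, 354, 0]) cube([987, 287, 20]);
translate([343, 354, 393]) cube([987, 287, 20]);
translate([343, 354, 786]) cube([987, 287, 20]);
translate([343, 354, 1179]) cube([987, 287, 20]);
translate([343, 354, 1572]) cube([987, 287, 20]);


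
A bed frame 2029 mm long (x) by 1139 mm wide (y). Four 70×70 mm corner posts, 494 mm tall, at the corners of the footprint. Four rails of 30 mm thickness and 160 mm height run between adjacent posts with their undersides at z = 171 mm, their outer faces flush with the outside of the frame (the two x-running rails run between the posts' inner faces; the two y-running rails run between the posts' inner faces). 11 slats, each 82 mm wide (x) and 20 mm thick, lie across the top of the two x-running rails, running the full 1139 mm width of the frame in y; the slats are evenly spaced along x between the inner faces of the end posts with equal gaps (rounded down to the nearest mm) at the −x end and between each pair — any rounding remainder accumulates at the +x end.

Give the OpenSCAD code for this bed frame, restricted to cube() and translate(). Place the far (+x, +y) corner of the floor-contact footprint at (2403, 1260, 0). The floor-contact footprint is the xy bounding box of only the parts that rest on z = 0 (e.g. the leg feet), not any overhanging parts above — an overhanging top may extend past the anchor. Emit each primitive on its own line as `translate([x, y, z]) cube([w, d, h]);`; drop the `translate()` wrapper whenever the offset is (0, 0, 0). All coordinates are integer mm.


translate([374, 121, 0]) cube([70, 70, 494]);
translate([374, 1190, 0]) cube([70, 70, 494]);
translate([2333, 121, 0]) cube([70, 70, 494]);
translate([2333, 1190, 0]) cube([70, 70, 494]);
translate([444, 121, 171]) cube([1889, 30, 160]);
translate([444, 1230, 171]) cube([1889, 30, 160]);
translate([374, 191, 171]) cube([30, 999, 160]);
translate([2373, 191, 171]) cube([30, 999, 160]);
translate([526, 121, 331]) cube([82, 1139, 20]);
translate([690, 121, 331]) cube([82, 1139, 20]);
translate([854, 121, 331]) cube([82, 1139, 20]);
translate([1018, 121, 331]) cube([82, 1139, 20]);
translate([1182, 121, 331]) cube([82, 1139, 20]);
translate([1346, 121, 331]) cube([82, 1139, 20]);
translate([1510, 121, 331]) cube([82, 1139, 20]);
translate([1674, 121, 331]) cube([82, 1139, 20]);
translate([1838, 121, 331]) cube([82, 1139, 20]);
translate([2002, 121, 331]) cube([82, 1139, 20]);
translate([2166, 121, 331]) cube([82, 1139, 20]);


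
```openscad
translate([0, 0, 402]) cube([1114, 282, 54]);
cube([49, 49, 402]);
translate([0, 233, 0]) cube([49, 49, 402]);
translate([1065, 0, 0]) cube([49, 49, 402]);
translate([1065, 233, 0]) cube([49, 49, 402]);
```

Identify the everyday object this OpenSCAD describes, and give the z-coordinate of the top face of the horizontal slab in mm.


A bench. The seat-top height is 456 mm.

A long slab on four corner posts — a bench. The slab sits at z = 402 with thickness 54, so the top is 402 + 54 = 456 mm.


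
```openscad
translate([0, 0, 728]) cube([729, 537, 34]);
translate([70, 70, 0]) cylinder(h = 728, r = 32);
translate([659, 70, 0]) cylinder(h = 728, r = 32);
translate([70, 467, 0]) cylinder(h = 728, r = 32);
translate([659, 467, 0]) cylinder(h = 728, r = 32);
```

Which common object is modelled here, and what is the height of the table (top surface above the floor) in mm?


A table. The table height is 762 mm.

A 729×537×34 slab sits at z = 728 on four Ø64 mm round legs — a table. The top surface is at 728 + 34 = 762 mm.


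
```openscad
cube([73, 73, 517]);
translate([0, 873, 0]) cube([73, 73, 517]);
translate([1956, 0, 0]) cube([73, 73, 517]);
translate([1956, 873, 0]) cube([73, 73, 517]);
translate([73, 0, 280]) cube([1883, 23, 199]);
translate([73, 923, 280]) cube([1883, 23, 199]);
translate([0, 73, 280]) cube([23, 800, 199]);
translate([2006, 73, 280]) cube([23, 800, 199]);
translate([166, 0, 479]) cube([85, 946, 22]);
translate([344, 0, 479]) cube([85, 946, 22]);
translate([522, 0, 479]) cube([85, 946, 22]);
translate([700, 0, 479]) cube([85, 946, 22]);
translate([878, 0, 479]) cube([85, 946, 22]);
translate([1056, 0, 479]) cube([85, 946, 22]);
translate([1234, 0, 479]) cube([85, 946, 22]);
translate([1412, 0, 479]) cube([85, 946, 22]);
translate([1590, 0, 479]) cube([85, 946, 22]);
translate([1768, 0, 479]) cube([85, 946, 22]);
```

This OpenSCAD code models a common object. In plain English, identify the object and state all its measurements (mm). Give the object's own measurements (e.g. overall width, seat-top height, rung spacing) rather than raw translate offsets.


A bed frame 2029 mm long (x) by 946 mm wide (y). Four 73×73 mm corner posts, 517 mm tall, at the corners of the footprint. Four rails of 23 mm thickness and 199 mm height run between adjacent posts with their undersides at z = 280 mm, their outer faces flush with the outside of the frame (the two x-running rails run between the posts' inner faces; the two y-running rails run between the posts' inner faces). 10 slats, each 85 mm wide (x) and 22 mm thick, lie across the top of the two x-running rails, running the full 946 mm width of the frame in y; along x they sit between the end posts with a 93 mm gap after the −x posts and between neighbouring slats, leaving 103 mm before the +x posts.


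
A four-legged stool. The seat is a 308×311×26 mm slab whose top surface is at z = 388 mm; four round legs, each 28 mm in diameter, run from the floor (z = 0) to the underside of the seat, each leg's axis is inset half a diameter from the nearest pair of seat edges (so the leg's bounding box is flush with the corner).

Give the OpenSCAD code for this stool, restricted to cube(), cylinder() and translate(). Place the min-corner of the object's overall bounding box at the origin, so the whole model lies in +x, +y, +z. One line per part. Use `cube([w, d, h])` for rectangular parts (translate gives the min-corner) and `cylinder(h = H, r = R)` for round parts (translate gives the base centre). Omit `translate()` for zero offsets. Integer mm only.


translate([0, 0, 362]) cube([308, 311, 26]);
translate([14, 14, 0]) cylinder(h = 362, r = 14);
translate([294, 14, 0]) cylinder(h = 362, r = 14);
translate([14, 297, 0]) cylinder(h = 362, r = 14);
translate([294, 297, 0]) cylinder(h = 362, r = 14);


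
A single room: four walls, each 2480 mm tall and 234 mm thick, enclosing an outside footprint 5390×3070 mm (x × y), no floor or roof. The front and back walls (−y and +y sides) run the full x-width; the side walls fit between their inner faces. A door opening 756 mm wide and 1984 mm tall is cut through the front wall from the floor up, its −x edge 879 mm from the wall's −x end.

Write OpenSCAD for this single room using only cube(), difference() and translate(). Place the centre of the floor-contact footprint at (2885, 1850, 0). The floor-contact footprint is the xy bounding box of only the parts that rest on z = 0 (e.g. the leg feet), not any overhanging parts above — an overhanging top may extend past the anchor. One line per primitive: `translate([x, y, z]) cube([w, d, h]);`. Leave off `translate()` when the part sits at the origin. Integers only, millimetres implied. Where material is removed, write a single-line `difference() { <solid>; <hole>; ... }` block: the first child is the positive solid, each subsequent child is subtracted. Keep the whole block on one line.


difference() { translate([190, 315, 0]) cube([5390, 234, 2480]); translate([1069, 315, 0]) cube([756, 234, 1984]); }
translate([190, 3151, 0]) cube([5390, 234, 2480]);
translate([190, 549, 0]) cube([234, 2602, 2480]);
translate([5346, 549, 0]) cube([234, 2602, 2480]);


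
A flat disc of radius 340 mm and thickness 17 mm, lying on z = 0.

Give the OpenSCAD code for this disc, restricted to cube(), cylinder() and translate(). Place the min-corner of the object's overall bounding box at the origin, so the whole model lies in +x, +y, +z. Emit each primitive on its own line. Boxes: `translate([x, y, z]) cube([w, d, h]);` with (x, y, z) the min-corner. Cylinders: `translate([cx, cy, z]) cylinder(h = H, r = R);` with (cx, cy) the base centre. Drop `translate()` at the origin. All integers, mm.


translate([340, 340, 0]) cylinder(h = 17, r = 340);


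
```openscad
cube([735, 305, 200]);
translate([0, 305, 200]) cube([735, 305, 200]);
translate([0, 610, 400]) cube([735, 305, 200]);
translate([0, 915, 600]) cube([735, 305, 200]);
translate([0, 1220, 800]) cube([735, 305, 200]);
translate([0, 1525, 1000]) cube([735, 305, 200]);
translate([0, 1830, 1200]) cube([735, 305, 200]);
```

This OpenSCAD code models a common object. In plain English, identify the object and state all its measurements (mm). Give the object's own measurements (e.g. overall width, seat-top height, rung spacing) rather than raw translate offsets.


A straight staircase of 7 solid steps. Each step is 735 mm wide (x), 305 mm deep (y, the going) and 200 mm tall (the rise). The first step rests on the floor; each subsequent step sits one going further in +y and one rise higher in +z, directly behind and above the previous step with no overlap.


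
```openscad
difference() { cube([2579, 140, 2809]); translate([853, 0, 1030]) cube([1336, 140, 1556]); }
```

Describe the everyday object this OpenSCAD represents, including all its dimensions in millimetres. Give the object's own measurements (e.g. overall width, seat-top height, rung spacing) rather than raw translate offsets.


A wall 2579 mm long (x), 140 mm thick (y), 2809 mm tall, with a rectangular window opening cut through it. The opening is 1336 mm wide and 1556 mm tall; its sill is at z = 1030 mm and its near (−x) edge is 853 mm from the wall's −x end. The opening passes through the full wall thickness.


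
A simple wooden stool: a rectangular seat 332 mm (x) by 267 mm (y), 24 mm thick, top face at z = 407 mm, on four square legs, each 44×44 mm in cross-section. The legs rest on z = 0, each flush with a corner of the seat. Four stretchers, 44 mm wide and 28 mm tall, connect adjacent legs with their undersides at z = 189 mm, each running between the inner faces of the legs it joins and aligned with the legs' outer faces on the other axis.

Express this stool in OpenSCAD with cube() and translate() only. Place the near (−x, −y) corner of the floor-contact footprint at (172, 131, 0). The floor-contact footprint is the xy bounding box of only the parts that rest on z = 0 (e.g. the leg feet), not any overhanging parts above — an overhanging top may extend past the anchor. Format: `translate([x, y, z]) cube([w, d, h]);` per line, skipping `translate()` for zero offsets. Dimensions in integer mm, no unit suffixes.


// leg_h = 407 - 24 = 383
// stretcher span = 332 - 2*44 = 244
translate([172, 131, 383]) cube([332, 267, 24]);
translate([172, 131, 0]) cube([44, 44, 383]);
translate([460, 131, 0]) cube([44, 44, 383]);
translate([172, 354, 0]) cube([44, 44, 383]);
translate([460, 354, 0]) cube([44, 44, 383]);
translate([216, 131, 189]) cube([244, 44, 28]);
translate([216, 354, 189]) cube([244, 44, 28]);
translate([172, 175, 189]) cube([44, 179, 28]);
translate([460, 175, 189]) cube([44, 179, 28]);


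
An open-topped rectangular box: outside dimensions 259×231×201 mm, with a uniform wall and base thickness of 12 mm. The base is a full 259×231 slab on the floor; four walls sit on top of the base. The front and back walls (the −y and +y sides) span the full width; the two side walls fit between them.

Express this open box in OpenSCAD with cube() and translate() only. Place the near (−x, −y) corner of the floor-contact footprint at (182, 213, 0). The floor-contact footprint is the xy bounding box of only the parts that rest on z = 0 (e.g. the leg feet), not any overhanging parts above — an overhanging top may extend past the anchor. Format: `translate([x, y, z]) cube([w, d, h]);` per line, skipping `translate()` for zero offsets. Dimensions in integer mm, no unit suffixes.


translate([182, 213, 0]) cube([259, 231, 12]);
translate([182, 213, 12]) cube([259, 12, 189]);
translate([182, 432, 12]) cube([259, 12, 189]);
translate([182, 225, 12]) cube([12, 207, 189]);
translate([429, 225, 12]) cube([12, 207, 189]);


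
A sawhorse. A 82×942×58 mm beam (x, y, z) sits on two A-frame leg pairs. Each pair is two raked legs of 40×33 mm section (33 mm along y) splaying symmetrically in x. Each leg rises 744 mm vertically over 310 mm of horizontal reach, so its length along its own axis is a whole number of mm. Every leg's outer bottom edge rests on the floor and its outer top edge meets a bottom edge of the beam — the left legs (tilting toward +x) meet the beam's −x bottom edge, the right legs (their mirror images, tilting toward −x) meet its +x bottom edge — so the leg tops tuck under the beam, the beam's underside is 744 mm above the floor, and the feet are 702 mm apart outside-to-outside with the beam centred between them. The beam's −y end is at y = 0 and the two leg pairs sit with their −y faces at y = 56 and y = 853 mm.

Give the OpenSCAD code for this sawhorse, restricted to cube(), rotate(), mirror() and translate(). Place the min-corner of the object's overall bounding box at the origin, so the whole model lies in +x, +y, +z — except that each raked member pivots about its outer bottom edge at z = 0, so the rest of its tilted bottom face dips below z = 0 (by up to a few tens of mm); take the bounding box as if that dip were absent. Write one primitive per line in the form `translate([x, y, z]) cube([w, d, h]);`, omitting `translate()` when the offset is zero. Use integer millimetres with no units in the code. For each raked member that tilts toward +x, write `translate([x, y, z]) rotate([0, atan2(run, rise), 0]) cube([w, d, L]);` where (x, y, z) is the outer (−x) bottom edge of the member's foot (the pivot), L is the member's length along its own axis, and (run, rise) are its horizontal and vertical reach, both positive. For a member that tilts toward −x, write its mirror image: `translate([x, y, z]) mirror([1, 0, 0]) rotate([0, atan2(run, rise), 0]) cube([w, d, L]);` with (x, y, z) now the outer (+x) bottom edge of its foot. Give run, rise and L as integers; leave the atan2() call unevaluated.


translate([310, 0, 744]) cube([82, 942, 58]);
translate([0, 56, 0]) rotate([0, atan2(310, 744), 0]) cube([40, 33, 806]);
translate([702, 56, 0]) mirror([1, 0, 0]) rotate([0, atan2(310, 744), 0]) cube([40, 33, 806]);
translate([0, 853, 0]) rotate([0, atan2(310, 744), 0]) cube([40, 33, 806]);
translate([702, 853, 0]) mirror([1, 0, 0]) rotate([0, atan2(310, 744), 0]) cube([40, 33, 806]);


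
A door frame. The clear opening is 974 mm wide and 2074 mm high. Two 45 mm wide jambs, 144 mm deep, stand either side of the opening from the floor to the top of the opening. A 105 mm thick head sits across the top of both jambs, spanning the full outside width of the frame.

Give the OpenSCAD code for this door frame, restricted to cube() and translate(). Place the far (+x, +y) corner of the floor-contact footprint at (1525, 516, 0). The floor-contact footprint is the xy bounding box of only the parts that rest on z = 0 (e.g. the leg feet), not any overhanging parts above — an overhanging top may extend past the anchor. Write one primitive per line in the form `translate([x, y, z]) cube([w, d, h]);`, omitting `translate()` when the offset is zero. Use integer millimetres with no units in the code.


translate([461, 372, 0]) cube([45, 144, 2074]);
translate([1480, 372, 0]) cube([45, 144, 2074]);
translate([461, 372, 2074]) cube([1064, 144, 105]);


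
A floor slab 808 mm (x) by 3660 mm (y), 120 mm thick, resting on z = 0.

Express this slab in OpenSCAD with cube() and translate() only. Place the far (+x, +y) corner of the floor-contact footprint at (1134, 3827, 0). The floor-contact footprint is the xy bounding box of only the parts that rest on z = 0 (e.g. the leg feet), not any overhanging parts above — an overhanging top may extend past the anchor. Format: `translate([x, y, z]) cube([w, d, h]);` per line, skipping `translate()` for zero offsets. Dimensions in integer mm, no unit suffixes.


translate([326, 167, 0]) cube([808, 3660, 120]);


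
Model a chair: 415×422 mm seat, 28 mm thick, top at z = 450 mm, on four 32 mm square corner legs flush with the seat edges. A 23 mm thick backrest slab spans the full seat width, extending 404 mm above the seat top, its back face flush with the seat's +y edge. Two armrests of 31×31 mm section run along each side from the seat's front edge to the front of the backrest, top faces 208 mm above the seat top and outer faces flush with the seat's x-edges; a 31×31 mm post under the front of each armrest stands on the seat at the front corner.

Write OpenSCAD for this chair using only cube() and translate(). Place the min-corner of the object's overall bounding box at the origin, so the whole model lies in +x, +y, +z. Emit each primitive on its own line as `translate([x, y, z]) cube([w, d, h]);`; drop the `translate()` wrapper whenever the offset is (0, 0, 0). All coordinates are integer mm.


// leg_h = 450 - 28 = 422
// arm post h = 208 - 31 = 177
translate([0, 0, 422]) cube([415, 422, 28]);
cube([32, 32, 422]);
translate([383, 0, 0]) cube([32, 32, 422]);
translate([0, 390, 0]) cube([32, 32, 422]);
translate([383, 390, 0]) cube([32, 32, 422]);
translate([0, 399, 450]) cube([415, 23, 404]);
translate([0, 0, 627]) cube([31, 399, 31]);
translate([384, 0, 627]) cube([31, 399, 31]);
translate([0, 0, 450]) cube([31, 31, 177]);
translate([384, 0, 450]) cube([31, 31, 177]);


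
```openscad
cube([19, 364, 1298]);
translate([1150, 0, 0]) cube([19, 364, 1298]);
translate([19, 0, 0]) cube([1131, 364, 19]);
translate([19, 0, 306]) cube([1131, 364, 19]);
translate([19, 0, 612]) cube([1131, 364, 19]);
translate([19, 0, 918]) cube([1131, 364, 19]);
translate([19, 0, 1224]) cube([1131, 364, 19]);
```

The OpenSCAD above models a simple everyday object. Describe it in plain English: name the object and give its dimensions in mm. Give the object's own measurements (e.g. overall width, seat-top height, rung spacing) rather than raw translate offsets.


An open bookshelf. Two side panels, each 19 mm thick, 364 mm deep and 1298 mm tall, stand 1169 mm apart (outside-to-outside). Between them sit 5 shelves, each 19 mm thick and 364 mm deep, spanning the full gap between the sides. The bottom shelf rests on the floor (its underside at z = 0) and the clear gap between one shelf's top and the next shelf's underside is 287 mm.


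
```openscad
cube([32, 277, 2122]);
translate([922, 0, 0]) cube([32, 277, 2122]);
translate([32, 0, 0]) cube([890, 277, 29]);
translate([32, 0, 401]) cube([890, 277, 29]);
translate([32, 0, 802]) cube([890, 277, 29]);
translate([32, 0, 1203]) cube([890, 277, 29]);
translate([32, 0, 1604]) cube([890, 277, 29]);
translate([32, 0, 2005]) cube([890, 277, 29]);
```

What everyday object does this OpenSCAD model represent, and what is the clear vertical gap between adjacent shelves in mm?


A bookshelf. The clear shelf gap is 372 mm.

Two tall side panels with 6 horizontal boards between them — a bookshelf. The first two shelf undersides are at z = 0 and z = 401; with shelf thickness 29, the clear gap is 401 − 0 − 29 = 372 mm.


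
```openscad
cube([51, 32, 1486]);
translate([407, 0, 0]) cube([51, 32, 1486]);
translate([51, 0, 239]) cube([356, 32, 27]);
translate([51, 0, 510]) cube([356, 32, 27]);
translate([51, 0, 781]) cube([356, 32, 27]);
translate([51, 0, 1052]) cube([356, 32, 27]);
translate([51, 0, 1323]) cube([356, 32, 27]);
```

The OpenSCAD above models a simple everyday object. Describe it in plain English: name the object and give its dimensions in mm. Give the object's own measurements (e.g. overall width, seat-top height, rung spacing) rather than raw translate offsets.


A straight ladder. Two 51×32 mm vertical rails, 1486 mm tall, stand 458 mm apart (outside-to-outside) with their front faces coplanar on the −y side. 5 rungs, each 32 mm deep and 27 mm tall, span between the inner faces of the rails, front faces flush with the rails. The lowest rung's underside is at z = 239 mm and rungs are spaced 271 mm apart (underside to underside).


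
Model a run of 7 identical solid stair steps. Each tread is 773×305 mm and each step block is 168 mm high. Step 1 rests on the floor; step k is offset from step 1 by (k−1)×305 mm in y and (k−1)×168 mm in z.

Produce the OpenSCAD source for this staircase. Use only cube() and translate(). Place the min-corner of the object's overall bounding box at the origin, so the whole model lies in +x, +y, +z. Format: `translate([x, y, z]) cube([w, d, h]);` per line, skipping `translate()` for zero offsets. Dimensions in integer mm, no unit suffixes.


cube([773, 305, 168]);
translate([0, 305, 168]) cube([773, 305, 168]);
translate([0, 610, 336]) cube([773, 305, 168]);
translate([0, 915, 504]) cube([773, 305, 168]);
translate([0, 1220, 672]) cube([773, 305, 168]);
translate([0, 1525, 840]) cube([773, 305, 168]);
translate([0, 1830, 1008]) cube([773, 305, 168]);


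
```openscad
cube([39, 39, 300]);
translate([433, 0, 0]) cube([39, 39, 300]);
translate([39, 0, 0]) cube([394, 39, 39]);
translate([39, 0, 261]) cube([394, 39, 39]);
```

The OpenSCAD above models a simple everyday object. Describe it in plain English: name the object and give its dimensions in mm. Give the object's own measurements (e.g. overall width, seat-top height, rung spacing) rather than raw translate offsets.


A rectangular picture frame lying in the x–z plane (depth along y). The opening is 394 mm wide (x) by 222 mm tall (z), surrounded by a border 39 mm wide on all four sides. The frame is 39 mm deep and is made of two full-height vertical stiles with two horizontal rails fitted between them.


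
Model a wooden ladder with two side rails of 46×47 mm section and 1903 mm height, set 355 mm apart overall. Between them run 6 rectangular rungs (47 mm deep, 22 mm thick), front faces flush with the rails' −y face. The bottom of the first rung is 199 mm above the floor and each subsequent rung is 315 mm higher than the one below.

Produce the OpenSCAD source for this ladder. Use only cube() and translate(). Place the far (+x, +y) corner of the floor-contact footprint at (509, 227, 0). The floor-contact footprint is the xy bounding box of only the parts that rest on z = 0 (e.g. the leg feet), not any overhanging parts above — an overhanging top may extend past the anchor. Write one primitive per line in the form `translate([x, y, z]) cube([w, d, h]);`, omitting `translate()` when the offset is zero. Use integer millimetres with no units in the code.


translate([154, 180, 0]) cube([46, 47, 1903]);
translate([463, 180, 0]) cube([46, 47, 1903]);
translate([200, 180, 199]) cube([263, 47, 22]);
translate([200, 180, 514]) cube([263, 47, 22]);
translate([200, 180, 829]) cube([263, 47, 22]);
translate([200, 180, 1144]) cube([263, 47, 22]);
translate([200, 180, 1459]) cube([263, 47, 22]);
translate([200, 180, 1774]) cube([263, 47, 22]);


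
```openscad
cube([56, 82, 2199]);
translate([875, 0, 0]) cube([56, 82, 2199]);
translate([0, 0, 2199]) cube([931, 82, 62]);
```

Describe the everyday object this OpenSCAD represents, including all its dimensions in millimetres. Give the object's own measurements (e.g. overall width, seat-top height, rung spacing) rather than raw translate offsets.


A door frame. The clear opening is 819 mm wide and 2199 mm high. Two 56 mm wide jambs, 82 mm deep, stand either side of the opening from the floor to the top of the opening. A 62 mm thick head sits across the top of both jambs, spanning the full outside width of the frame.


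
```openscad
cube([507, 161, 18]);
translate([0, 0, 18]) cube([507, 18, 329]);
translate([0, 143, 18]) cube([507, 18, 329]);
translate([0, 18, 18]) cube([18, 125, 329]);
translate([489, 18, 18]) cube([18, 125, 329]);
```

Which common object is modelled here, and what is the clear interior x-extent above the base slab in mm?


An open box. The internal width is 471 mm.

A 507×161 base slab with four walls standing on it — an open box. The base is 507 mm wide and the walls are 18 mm thick, so the internal width is 507 − 2 × 18 = 471 mm.


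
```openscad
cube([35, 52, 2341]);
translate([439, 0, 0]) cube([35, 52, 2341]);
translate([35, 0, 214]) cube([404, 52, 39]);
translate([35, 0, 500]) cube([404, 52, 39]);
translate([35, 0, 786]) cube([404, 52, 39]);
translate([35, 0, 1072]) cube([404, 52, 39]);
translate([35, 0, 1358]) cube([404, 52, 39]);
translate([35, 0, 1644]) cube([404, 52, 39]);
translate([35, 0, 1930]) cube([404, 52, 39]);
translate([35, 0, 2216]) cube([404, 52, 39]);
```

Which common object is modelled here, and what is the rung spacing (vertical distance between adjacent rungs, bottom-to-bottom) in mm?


A ladder. The rung spacing is 286 mm.

Two tall 35×52 posts with 8 short bars between them — a ladder. Adjacent rungs sit at z = 214 and z = 500, so the spacing is 500 − 214 = 286 mm.
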